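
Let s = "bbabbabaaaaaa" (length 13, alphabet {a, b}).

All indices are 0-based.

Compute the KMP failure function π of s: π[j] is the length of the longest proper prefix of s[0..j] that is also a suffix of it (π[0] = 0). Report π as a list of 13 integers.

[0, 1, 0, 1, 2, 3, 4, 0, 0, 0, 0, 0, 0]

π[0] = 0
j=1 s[j]='b': π[1]=1 (border 'b')
j=2 s[j]='a': k: 1→0; π[2]=0 (border '')
j=3 s[j]='b': π[3]=1 (border 'b')
j=4 s[j]='b': π[4]=2 (border 'bb')
j=5 s[j]='a': π[5]=3 (border 'bba')
j=6 s[j]='b': π[6]=4 (border 'bbab')
j=7 s[j]='a': k: 4→1→0; π[7]=0 (border '')
j=8 s[j]='a': π[8]=0 (border '')
j=9 s[j]='a': π[9]=0 (border '')
j=10 s[j]='a': π[10]=0 (border '')
j=11 s[j]='a': π[11]=0 (border '')
j=12 s[j]='a': π[12]=0 (border '')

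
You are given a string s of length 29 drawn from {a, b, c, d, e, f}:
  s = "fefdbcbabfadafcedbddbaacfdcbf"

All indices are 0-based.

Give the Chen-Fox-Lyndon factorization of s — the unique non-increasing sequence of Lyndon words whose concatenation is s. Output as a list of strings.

emit factor 1: 'f' (i=0, period=1)
emit factor 2: 'ef' (i=1, period=2)
emit factor 3: 'd' (i=3, period=1)
emit factor 4: 'bc' (i=4, period=2)
emit factor 5: 'b' (i=6, period=1)
emit factor 6: 'abfadafcedbddb' (i=7, period=14)
emit factor 7: 'aacfdcbf' (i=21, period=8)

["f", "ef", "d", "bc", "b", "abfadafcedbddb", "aacfdcbf"]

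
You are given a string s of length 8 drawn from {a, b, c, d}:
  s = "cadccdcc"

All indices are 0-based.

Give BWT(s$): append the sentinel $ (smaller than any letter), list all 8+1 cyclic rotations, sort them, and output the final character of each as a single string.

rank  rotation   last
    0  $cadccdcc  c
    1  adccdcc$c  c
    2  c$cadccdc  c
    3  cadccdcc$  $
    4  cc$cadccd  d
    5  ccdcc$cad  d
    6  cdcc$cadc  c
    7  dcc$cadcc  c
    8  dccdcc$ca  a

ccc$ddcca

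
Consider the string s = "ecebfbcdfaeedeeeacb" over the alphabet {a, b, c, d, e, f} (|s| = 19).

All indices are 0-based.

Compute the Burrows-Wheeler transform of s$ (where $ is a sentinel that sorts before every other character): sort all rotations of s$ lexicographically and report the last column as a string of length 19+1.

rank  rotation              last
    0  $ecebfbcdfaeedeeeacb  b
    1  acb$ecebfbcdfaeedeee  e
    2  aeedeeeacb$ecebfbcdf  f
    3  b$ecebfbcdfaeedeeeac  c
    4  bcdfaeedeeeacb$ecebf  f
    5  bfbcdfaeedeeeacb$ece  e
    6  cb$ecebfbcdfaeedeeea  a
    7  cdfaeedeeeacb$ecebfb  b
    8  cebfbcdfaeedeeeacb$e  e
    9  deeeacb$ecebfbcdfaee  e
   10  dfaeedeeeacb$ecebfbc  c
   11  eacb$ecebfbcdfaeedee  e
   12  ebfbcdfaeedeeeacb$ec  c
   13  ecebfbcdfaeedeeeacb$  $
   14  edeeeacb$ecebfbcdfae  e
   15  eeacb$ecebfbcdfaeede  e
   16  eedeeeacb$ecebfbcdfa  a
   17  eeeacb$ecebfbcdfaeed  d
   18  faeedeeeacb$ecebfbcd  d
   19  fbcdfaeedeeeacb$eceb  b

befcfeabeecec$eeaddb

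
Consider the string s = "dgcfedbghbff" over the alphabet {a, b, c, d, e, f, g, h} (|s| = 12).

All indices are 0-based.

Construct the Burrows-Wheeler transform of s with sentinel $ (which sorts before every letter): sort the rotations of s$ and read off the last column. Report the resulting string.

fhdge$ffcbdbg

rank  rotation       last
    0  $dgcfedbghbff  f
    1  bff$dgcfedbgh  h
    2  bghbff$dgcfed  d
    3  cfedbghbff$dg  g
    4  dbghbff$dgcfe  e
    5  dgcfedbghbff$  $
    6  edbghbff$dgcf  f
    7  f$dgcfedbghbf  f
    8  fedbghbff$dgc  c
    9  ff$dgcfedbghb  b
   10  gcfedbghbff$d  d
   11  ghbff$dgcfedb  b
   12  hbff$dgcfedbg  g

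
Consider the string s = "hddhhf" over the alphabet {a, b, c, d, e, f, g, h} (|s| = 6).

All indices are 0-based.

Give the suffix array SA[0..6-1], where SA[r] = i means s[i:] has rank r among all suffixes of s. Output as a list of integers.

sorted suffixes:
  #0 SA[0]=1  'ddhhf'
  #1 SA[1]=2  'dhhf'
  #2 SA[2]=5  'f'
  #3 SA[3]=0  'hddhhf'
  #4 SA[4]=4  'hf'
  #5 SA[5]=3  'hhf'

[1, 2, 5, 0, 4, 3]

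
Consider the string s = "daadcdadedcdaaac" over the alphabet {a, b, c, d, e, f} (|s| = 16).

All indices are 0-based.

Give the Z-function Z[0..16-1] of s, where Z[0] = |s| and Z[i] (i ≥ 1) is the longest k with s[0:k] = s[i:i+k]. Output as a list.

[16, 0, 0, 1, 0, 2, 0, 1, 0, 1, 0, 3, 0, 0, 0, 0]

Z[0]=16
i=1: outside box; Z[1]=0
i=2: outside box; Z[2]=0
i=3: outside box; Z[3]=1 extend→box=[3,4)
i=4: outside box; Z[4]=0
i=5: outside box; Z[5]=2 extend→box=[5,7)
i=6: min(r-i=1, Z[1]=0)=0; Z[6]=0
i=7: outside box; Z[7]=1 extend→box=[7,8)
i=8: outside box; Z[8]=0
i=9: outside box; Z[9]=1 extend→box=[9,10)
i=10: outside box; Z[10]=0
i=11: outside box; Z[11]=3 extend→box=[11,14)
i=12: min(r-i=2, Z[1]=0)=0; Z[12]=0
i=13: min(r-i=1, Z[2]=0)=0; Z[13]=0
i=14: outside box; Z[14]=0
i=15: outside box; Z[15]=0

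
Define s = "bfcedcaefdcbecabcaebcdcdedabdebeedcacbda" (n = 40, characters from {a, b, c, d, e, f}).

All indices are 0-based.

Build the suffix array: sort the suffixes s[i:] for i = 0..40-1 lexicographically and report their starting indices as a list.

[39, 14, 26, 35, 17, 6, 15, 19, 37, 27, 11, 30, 0, 13, 34, 16, 5, 36, 10, 20, 22, 2, 38, 25, 33, 4, 9, 21, 28, 23, 18, 29, 12, 24, 32, 3, 31, 7, 1, 8]

rank | idx | suffix
   0 |  39 | a
   1 |  14 | abcaebcdcdedabdebeedcacbda
   2 |  26 | abdebeedcacbda
   3 |  35 | acbda
   4 |  17 | aebcdcdedabdebeedcacbda
   5 |   6 | aefdcbecabcaebcdcdedabdebeedcacbda
   6 |  15 | bcaebcdcdedabdebeedcacbda
   7 |  19 | bcdcdedabdebeedcacbda
   8 |  37 | bda
   9 |  27 | bdebeedcacbda
  10 |  11 | becabcaebcdcdedabdebeedcacbda
  11 |  30 | beedcacbda
  12 |   0 | bfcedcaefdcbecabcaebcdcdedabdebeedcacbda
  13 |  13 | cabcaebcdcdedabdebeedcacbda
  14 |  34 | cacbda
  15 |  16 | caebcdcdedabdebeedcacbda
  16 |   5 | caefdcbecabcaebcdcdedabdebeedcacbda
  17 |  36 | cbda
  18 |  10 | cbecabcaebcdcdedabdebeedcacbda
  19 |  20 | cdcdedabdebeedcacbda
  20 |  22 | cdedabdebeedcacbda
  21 |   2 | cedcaefdcbecabcaebcdcdedabdebeedcacbda
  22 |  38 | da
  23 |  25 | dabdebeedcacbda
  24 |  33 | dcacbda
  25 |   4 | dcaefdcbecabcaebcdcdedabdebeedcacbda
  26 |   9 | dcbecabcaebcdcdedabdebeedcacbda
  27 |  21 | dcdedabdebeedcacbda
  28 |  28 | debeedcacbda
  29 |  23 | dedabdebeedcacbda
  30 |  18 | ebcdcdedabdebeedcacbda
  31 |  29 | ebeedcacbda
  32 |  12 | ecabcaebcdcdedabdebeedcacbda
  33 |  24 | edabdebeedcacbda
  34 |  32 | edcacbda
  35 |   3 | edcaefdcbecabcaebcdcdedabdebeedcacbda
  36 |  31 | eedcacbda
  37 |   7 | efdcbecabcaebcdcdedabdebeedcacbda
  38 |   1 | fcedcaefdcbecabcaebcdcdedabdebeedcacbda
  39 |   8 | fdcbecabcaebcdcdedabdebeedcacbda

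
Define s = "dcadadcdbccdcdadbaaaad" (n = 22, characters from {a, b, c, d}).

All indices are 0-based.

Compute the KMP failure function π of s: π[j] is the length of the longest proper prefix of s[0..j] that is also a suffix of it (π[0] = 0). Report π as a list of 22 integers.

π[0] = 0
j=1 s[j]='c': π[1]=0 (border '')
j=2 s[j]='a': π[2]=0 (border '')
j=3 s[j]='d': π[3]=1 (border 'd')
j=4 s[j]='a': k: 1→0; π[4]=0 (border '')
j=5 s[j]='d': π[5]=1 (border 'd')
j=6 s[j]='c': π[6]=2 (border 'dc')
j=7 s[j]='d': k: 2→0; π[7]=1 (border 'd')
j=8 s[j]='b': k: 1→0; π[8]=0 (border '')
j=9 s[j]='c': π[9]=0 (border '')
j=10 s[j]='c': π[10]=0 (border '')
j=11 s[j]='d': π[11]=1 (border 'd')
j=12 s[j]='c': π[12]=2 (border 'dc')
j=13 s[j]='d': k: 2→0; π[13]=1 (border 'd')
j=14 s[j]='a': k: 1→0; π[14]=0 (border '')
j=15 s[j]='d': π[15]=1 (border 'd')
j=16 s[j]='b': k: 1→0; π[16]=0 (border '')
j=17 s[j]='a': π[17]=0 (border '')
j=18 s[j]='a': π[18]=0 (border '')
j=19 s[j]='a': π[19]=0 (border '')
j=20 s[j]='a': π[20]=0 (border '')
j=21 s[j]='d': π[21]=1 (border 'd')

[0, 0, 0, 1, 0, 1, 2, 1, 0, 0, 0, 1, 2, 1, 0, 1, 0, 0, 0, 0, 0, 1]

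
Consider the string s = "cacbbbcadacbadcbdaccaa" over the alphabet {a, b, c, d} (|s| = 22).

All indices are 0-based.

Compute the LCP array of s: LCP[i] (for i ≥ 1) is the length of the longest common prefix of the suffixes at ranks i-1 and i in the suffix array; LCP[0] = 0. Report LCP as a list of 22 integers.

[0, 1, 1, 3, 2, 1, 2, 0, 1, 2, 1, 1, 0, 2, 2, 1, 2, 2, 1, 0, 3, 1]

sorted suffixes:
  #0 SA[0]=21  'a'
  #1 SA[1]=20  'aa'
  #2 SA[2]=9  'acbadcbdaccaa'
  #3 SA[3]=1  'acbbbcadacbadcbdaccaa'
  #4 SA[4]=17  'accaa'
  #5 SA[5]=7  'adacbadcbdaccaa'
  #6 SA[6]=12  'adcbdaccaa'
  #7 SA[7]=11  'badcbdaccaa'
  #8 SA[8]=3  'bbbcadacbadcbdaccaa'
  #9 SA[9]=4  'bbcadacbadcbdaccaa'
  #10 SA[10]=5  'bcadacbadcbdaccaa'
  #11 SA[11]=15  'bdaccaa'
  #12 SA[12]=19  'caa'
  #13 SA[13]=0  'cacbbbcadacbadcbdaccaa'
  #14 SA[14]=6  'cadacbadcbdaccaa'
  #15 SA[15]=10  'cbadcbdaccaa'
  #16 SA[16]=2  'cbbbcadacbadcbdaccaa'
  #17 SA[17]=14  'cbdaccaa'
  #18 SA[18]=18  'ccaa'
  #19 SA[19]=8  'dacbadcbdaccaa'
  #20 SA[20]=16  'daccaa'
  #21 SA[21]=13  'dcbdaccaa'

SA = [21, 20, 9, 1, 17, 7, 12, 11, 3, 4, 5, 15, 19, 0, 6, 10, 2, 14, 18, 8, 16, 13]
rank  pair      lcp
   1  s[21:],s[20:]  1  'a'
   2  s[20:],s[9:]  1  'a'
   3  s[9:],s[1:]  3  'acb'
   4  s[1:],s[17:]  2  'ac'
   5  s[17:],s[7:]  1  'a'
   6  s[7:],s[12:]  2  'ad'
   7  s[12:],s[11:]  0  ''
   8  s[11:],s[3:]  1  'b'
   9  s[3:],s[4:]  2  'bb'
  10  s[4:],s[5:]  1  'b'
  11  s[5:],s[15:]  1  'b'
  12  s[15:],s[19:]  0  ''
  13  s[19:],s[0:]  2  'ca'
  14  s[0:],s[6:]  2  'ca'
  15  s[6:],s[10:]  1  'c'
  16  s[10:],s[2:]  2  'cb'
  17  s[2:],s[14:]  2  'cb'
  18  s[14:],s[18:]  1  'c'
  19  s[18:],s[8:]  0  ''
  20  s[8:],s[16:]  3  'dac'
  21  s[16:],s[13:]  1  'd'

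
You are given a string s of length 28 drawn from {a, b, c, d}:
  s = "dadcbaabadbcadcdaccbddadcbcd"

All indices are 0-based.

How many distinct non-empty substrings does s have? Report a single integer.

363

rank | idx | suffix
   0 |   5 | aabadbcadcdaccbddadcbcd
   1 |   6 | abadbcadcdaccbddadcbcd
   2 |  16 | accbddadcbcd
   3 |   8 | adbcadcdaccbddadcbcd
   4 |   1 | adcbaabadbcadcdaccbddadcbcd
   5 |  22 | adcbcd
   6 |  12 | adcdaccbddadcbcd
   7 |   4 | baabadbcadcdaccbddadcbcd
   8 |   7 | badbcadcdaccbddadcbcd
   9 |  10 | bcadcdaccbddadcbcd
  10 |  25 | bcd
  11 |  19 | bddadcbcd
  12 |  11 | cadcdaccbddadcbcd
  13 |   3 | cbaabadbcadcdaccbddadcbcd
  14 |  24 | cbcd
  15 |  18 | cbddadcbcd
  16 |  17 | ccbddadcbcd
  17 |  26 | cd
  18 |  14 | cdaccbddadcbcd
  19 |  27 | d
  20 |  15 | daccbddadcbcd
  21 |   0 | dadcbaabadbcadcdaccbddadcbcd
  22 |  21 | dadcbcd
  23 |   9 | dbcadcdaccbddadcbcd
  24 |   2 | dcbaabadbcadcdaccbddadcbcd
  25 |  23 | dcbcd
  26 |  13 | dcdaccbddadcbcd
  27 |  20 | ddadcbcd

SA = [5, 6, 16, 8, 1, 22, 12, 4, 7, 10, 25, 19, 11, 3, 24, 18, 17, 26, 14, 27, 15, 0, 21, 9, 2, 23, 13, 20]
rank  pair      lcp
   1  s[5:],s[6:]  1  'a'
   2  s[6:],s[16:]  1  'a'
   3  s[16:],s[8:]  1  'a'
   4  s[8:],s[1:]  2  'ad'
   5  s[1:],s[22:]  4  'adcb'
   6  s[22:],s[12:]  3  'adc'
   7  s[12:],s[4:]  0  ''
   8  s[4:],s[7:]  2  'ba'
   9  s[7:],s[10:]  1  'b'
  10  s[10:],s[25:]  2  'bc'
  11  s[25:],s[19:]  1  'b'
  12  s[19:],s[11:]  0  ''
  13  s[11:],s[3:]  1  'c'
  14  s[3:],s[24:]  2  'cb'
  15  s[24:],s[18:]  2  'cb'
  16  s[18:],s[17:]  1  'c'
  17  s[17:],s[26:]  1  'c'
  18  s[26:],s[14:]  2  'cd'
  19  s[14:],s[27:]  0  ''
  20  s[27:],s[15:]  1  'd'
  21  s[15:],s[0:]  2  'da'
  22  s[0:],s[21:]  5  'dadcb'
  23  s[21:],s[9:]  1  'd'
  24  s[9:],s[2:]  1  'd'
  25  s[2:],s[23:]  3  'dcb'
  26  s[23:],s[13:]  2  'dc'
  27  s[13:],s[20:]  1  'd'

n(n+1)/2 = 28·29/2 = 406
Σ LCP = 0 + 1 + 1 + 1 + 2 + 4 + 3 + 0 + 2 + 1 + 2 + 1 + 0 + 1 + 2 + 2 + 1 + 1 + 2 + 0 + 1 + 2 + 5 + 1 + 1 + 3 + 2 + 1 = 43
distinct = 406 − 43 = 363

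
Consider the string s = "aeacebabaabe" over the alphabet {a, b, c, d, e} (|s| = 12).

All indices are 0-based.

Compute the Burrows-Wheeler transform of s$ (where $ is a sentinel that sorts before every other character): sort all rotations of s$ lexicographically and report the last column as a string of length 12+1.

ebbae$aeaabac

rank  rotation       last
    0  $aeacebabaabe  e
    1  aabe$aeacebab  b
    2  abaabe$aeaceb  b
    3  abe$aeacebaba  a
    4  acebabaabe$ae  e
    5  aeacebabaabe$  $
    6  baabe$aeaceba  a
    7  babaabe$aeace  e
    8  be$aeacebabaa  a
    9  cebabaabe$aea  a
   10  e$aeacebabaab  b
   11  eacebabaabe$a  a
   12  ebabaabe$aeac  c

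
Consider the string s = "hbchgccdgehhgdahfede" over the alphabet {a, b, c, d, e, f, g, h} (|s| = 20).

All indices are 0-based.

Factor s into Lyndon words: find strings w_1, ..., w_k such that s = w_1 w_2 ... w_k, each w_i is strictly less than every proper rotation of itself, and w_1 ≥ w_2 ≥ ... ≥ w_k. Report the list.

["h", "bchgccdgehhgd", "ahfede"]

emit factor 1: 'h' (i=0, period=1)
emit factor 2: 'bchgccdgehhgd' (i=1, period=13)
emit factor 3: 'ahfede' (i=14, period=6)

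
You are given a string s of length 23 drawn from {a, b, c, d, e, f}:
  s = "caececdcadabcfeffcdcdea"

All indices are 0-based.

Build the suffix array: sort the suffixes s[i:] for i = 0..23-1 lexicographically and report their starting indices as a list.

[22, 10, 8, 1, 11, 7, 0, 5, 17, 19, 3, 12, 9, 6, 18, 20, 21, 4, 2, 14, 16, 13, 15]

sorted suffixes:
  #0 SA[0]=22  'a'
  #1 SA[1]=10  'abcfeffcdcdea'
  #2 SA[2]=8  'adabcfeffcdcdea'
  #3 SA[3]=1  'aececdcadabcfeffcdcdea'
  #4 SA[4]=11  'bcfeffcdcdea'
  #5 SA[5]=7  'cadabcfeffcdcdea'
  #6 SA[6]=0  'caececdcadabcfeffcdcdea'
  #7 SA[7]=5  'cdcadabcfeffcdcdea'
  #8 SA[8]=17  'cdcdea'
  #9 SA[9]=19  'cdea'
  #10 SA[10]=3  'cecdcadabcfeffcdcdea'
  #11 SA[11]=12  'cfeffcdcdea'
  #12 SA[12]=9  'dabcfeffcdcdea'
  #13 SA[13]=6  'dcadabcfeffcdcdea'
  #14 SA[14]=18  'dcdea'
  #15 SA[15]=20  'dea'
  #16 SA[16]=21  'ea'
  #17 SA[17]=4  'ecdcadabcfeffcdcdea'
  #18 SA[18]=2  'ececdcadabcfeffcdcdea'
  #19 SA[19]=14  'effcdcdea'
  #20 SA[20]=16  'fcdcdea'
  #21 SA[21]=13  'feffcdcdea'
  #22 SA[22]=15  'ffcdcdea'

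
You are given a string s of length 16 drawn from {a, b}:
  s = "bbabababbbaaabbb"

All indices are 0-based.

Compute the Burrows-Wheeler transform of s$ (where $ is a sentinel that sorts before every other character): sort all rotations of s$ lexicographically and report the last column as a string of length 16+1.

bbabbabbbbaabb$aa

rank  rotation           last
    0  $bbabababbbaaabbb  b
    1  aaabbb$bbabababbb  b
    2  aabbb$bbabababbba  a
    3  abababbbaaabbb$bb  b
    4  ababbbaaabbb$bbab  b
    5  abbb$bbabababbbaa  a
    6  abbbaaabbb$bbabab  b
    7  b$bbabababbbaaabb  b
    8  baaabbb$bbabababb  b
    9  babababbbaaabbb$b  b
   10  bababbbaaabbb$bba  a
   11  babbbaaabbb$bbaba  a
   12  bb$bbabababbbaaab  b
   13  bbaaabbb$bbababab  b
   14  bbabababbbaaabbb$  $
   15  bbb$bbabababbbaaa  a
   16  bbbaaabbb$bbababa  a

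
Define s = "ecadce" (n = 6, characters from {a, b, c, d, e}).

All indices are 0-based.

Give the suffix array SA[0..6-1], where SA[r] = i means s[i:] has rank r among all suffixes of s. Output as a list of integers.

sorted suffixes:
  #0 SA[0]=2  'adce'
  #1 SA[1]=1  'cadce'
  #2 SA[2]=4  'ce'
  #3 SA[3]=3  'dce'
  #4 SA[4]=5  'e'
  #5 SA[5]=0  'ecadce'

[2, 1, 4, 3, 5, 0]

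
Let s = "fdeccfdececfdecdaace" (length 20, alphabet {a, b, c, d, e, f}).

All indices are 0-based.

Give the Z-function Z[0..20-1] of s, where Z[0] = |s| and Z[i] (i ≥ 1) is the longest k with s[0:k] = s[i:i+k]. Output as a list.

[20, 0, 0, 0, 0, 4, 0, 0, 0, 0, 0, 4, 0, 0, 0, 0, 0, 0, 0, 0]

Z[0]=20
i=1: i≥r, start 0; Z[1]=0
i=2: i≥r, start 0; Z[2]=0
i=3: i≥r, start 0; Z[3]=0
i=4: i≥r, start 0; Z[4]=0
i=5: i≥r, start 0; Z[5]=4 extend→box=[5,9)
i=6: min(r-i=3, Z[1]=0)=0; Z[6]=0
i=7: min(r-i=2, Z[2]=0)=0; Z[7]=0
i=8: min(r-i=1, Z[3]=0)=0; Z[8]=0
i=9: i≥r, start 0; Z[9]=0
i=10: i≥r, start 0; Z[10]=0
i=11: i≥r, start 0; Z[11]=4 extend→box=[11,15)
i=12: min(r-i=3, Z[1]=0)=0; Z[12]=0
i=13: min(r-i=2, Z[2]=0)=0; Z[13]=0
i=14: min(r-i=1, Z[3]=0)=0; Z[14]=0
i=15: i≥r, start 0; Z[15]=0
i=16: i≥r, start 0; Z[16]=0
i=17: i≥r, start 0; Z[17]=0
i=18: i≥r, start 0; Z[18]=0
i=19: i≥r, start 0; Z[19]=0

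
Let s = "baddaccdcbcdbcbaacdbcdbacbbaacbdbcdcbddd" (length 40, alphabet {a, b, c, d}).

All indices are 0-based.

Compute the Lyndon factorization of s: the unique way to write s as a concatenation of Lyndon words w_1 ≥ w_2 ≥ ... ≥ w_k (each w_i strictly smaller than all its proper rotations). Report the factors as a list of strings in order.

emit factor 1: 'b' (i=0, period=1)
emit factor 2: 'add' (i=1, period=3)
emit factor 3: 'accdcbcdbcb' (i=4, period=11)
emit factor 4: 'aacdbcdbacbb' (i=15, period=12)
emit factor 5: 'aacbdbcdcbddd' (i=27, period=13)

["b", "add", "accdcbcdbcb", "aacdbcdbacbb", "aacbdbcdcbddd"]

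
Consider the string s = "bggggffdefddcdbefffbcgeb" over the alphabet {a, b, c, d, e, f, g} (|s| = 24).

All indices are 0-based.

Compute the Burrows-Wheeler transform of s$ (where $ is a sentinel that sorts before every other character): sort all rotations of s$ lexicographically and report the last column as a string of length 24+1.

befd$dbcdffgdbfeffgecgggb

rank  rotation                   last
    0  $bggggffdefddcdbefffbcgeb  b
    1  b$bggggffdefddcdbefffbcge  e
    2  bcgeb$bggggffdefddcdbefff  f
    3  befffbcgeb$bggggffdefddcd  d
    4  bggggffdefddcdbefffbcgeb$  $
    5  cdbefffbcgeb$bggggffdefdd  d
    6  cgeb$bggggffdefddcdbefffb  b
    7  dbefffbcgeb$bggggffdefddc  c
    8  dcdbefffbcgeb$bggggffdefd  d
    9  ddcdbefffbcgeb$bggggffdef  f
   10  defddcdbefffbcgeb$bggggff  f
   11  eb$bggggffdefddcdbefffbcg  g
   12  efddcdbefffbcgeb$bggggffd  d
   13  efffbcgeb$bggggffdefddcdb  b
   14  fbcgeb$bggggffdefddcdbeff  f
   15  fddcdbefffbcgeb$bggggffde  e
   16  fdefddcdbefffbcgeb$bggggf  f
   17  ffbcgeb$bggggffdefddcdbef  f
   18  ffdefddcdbefffbcgeb$bgggg  g
   19  fffbcgeb$bggggffdefddcdbe  e
   20  geb$bggggffdefddcdbefffbc  c
   21  gffdefddcdbefffbcgeb$bggg  g
   22  ggffdefddcdbefffbcgeb$bgg  g
   23  gggffdefddcdbefffbcgeb$bg  g
   24  ggggffdefddcdbefffbcgeb$b  b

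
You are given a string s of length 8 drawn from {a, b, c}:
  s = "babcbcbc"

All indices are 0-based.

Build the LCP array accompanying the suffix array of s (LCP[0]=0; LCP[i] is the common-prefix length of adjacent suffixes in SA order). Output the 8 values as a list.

rank | idx | suffix
   0 |   1 | abcbcbc
   1 |   0 | babcbcbc
   2 |   6 | bc
   3 |   4 | bcbc
   4 |   2 | bcbcbc
   5 |   7 | c
   6 |   5 | cbc
   7 |   3 | cbcbc

SA = [1, 0, 6, 4, 2, 7, 5, 3]
rank  pair      lcp
   1  s[1:],s[0:]  0  ''
   2  s[0:],s[6:]  1  'b'
   3  s[6:],s[4:]  2  'bc'
   4  s[4:],s[2:]  4  'bcbc'
   5  s[2:],s[7:]  0  ''
   6  s[7:],s[5:]  1  'c'
   7  s[5:],s[3:]  3  'cbc'

[0, 0, 1, 2, 4, 0, 1, 3]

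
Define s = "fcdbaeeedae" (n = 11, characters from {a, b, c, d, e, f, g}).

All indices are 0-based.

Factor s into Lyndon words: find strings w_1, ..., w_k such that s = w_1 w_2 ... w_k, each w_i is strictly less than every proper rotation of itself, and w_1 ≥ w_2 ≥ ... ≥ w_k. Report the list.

["f", "cd", "b", "aeeed", "ae"]

emit factor 1: 'f' (i=0, period=1)
emit factor 2: 'cd' (i=1, period=2)
emit factor 3: 'b' (i=3, period=1)
emit factor 4: 'aeeed' (i=4, period=5)
emit factor 5: 'ae' (i=9, period=2)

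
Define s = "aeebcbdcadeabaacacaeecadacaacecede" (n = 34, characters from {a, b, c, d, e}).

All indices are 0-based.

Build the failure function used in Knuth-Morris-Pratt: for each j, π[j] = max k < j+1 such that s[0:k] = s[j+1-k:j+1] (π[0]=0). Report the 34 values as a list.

π[0] = 0
j=1 s[j]='e': π[1]=0 (border '')
j=2 s[j]='e': π[2]=0 (border '')
j=3 s[j]='b': π[3]=0 (border '')
j=4 s[j]='c': π[4]=0 (border '')
j=5 s[j]='b': π[5]=0 (border '')
j=6 s[j]='d': π[6]=0 (border '')
j=7 s[j]='c': π[7]=0 (border '')
j=8 s[j]='a': π[8]=1 (border 'a')
j=9 s[j]='d': k: 1→0; π[9]=0 (border '')
j=10 s[j]='e': π[10]=0 (border '')
j=11 s[j]='a': π[11]=1 (border 'a')
j=12 s[j]='b': k: 1→0; π[12]=0 (border '')
j=13 s[j]='a': π[13]=1 (border 'a')
j=14 s[j]='a': k: 1→0; π[14]=1 (border 'a')
j=15 s[j]='c': k: 1→0; π[15]=0 (border '')
j=16 s[j]='a': π[16]=1 (border 'a')
j=17 s[j]='c': k: 1→0; π[17]=0 (border '')
j=18 s[j]='a': π[18]=1 (border 'a')
j=19 s[j]='e': π[19]=2 (border 'ae')
j=20 s[j]='e': π[20]=3 (border 'aee')
j=21 s[j]='c': k: 3→0; π[21]=0 (border '')
j=22 s[j]='a': π[22]=1 (border 'a')
j=23 s[j]='d': k: 1→0; π[23]=0 (border '')
j=24 s[j]='a': π[24]=1 (border 'a')
j=25 s[j]='c': k: 1→0; π[25]=0 (border '')
j=26 s[j]='a': π[26]=1 (border 'a')
j=27 s[j]='a': k: 1→0; π[27]=1 (border 'a')
j=28 s[j]='c': k: 1→0; π[28]=0 (border '')
j=29 s[j]='e': π[29]=0 (border '')
j=30 s[j]='c': π[30]=0 (border '')
j=31 s[j]='e': π[31]=0 (border '')
j=32 s[j]='d': π[32]=0 (border '')
j=33 s[j]='e': π[33]=0 (border '')

[0, 0, 0, 0, 0, 0, 0, 0, 1, 0, 0, 1, 0, 1, 1, 0, 1, 0, 1, 2, 3, 0, 1, 0, 1, 0, 1, 1, 0, 0, 0, 0, 0, 0]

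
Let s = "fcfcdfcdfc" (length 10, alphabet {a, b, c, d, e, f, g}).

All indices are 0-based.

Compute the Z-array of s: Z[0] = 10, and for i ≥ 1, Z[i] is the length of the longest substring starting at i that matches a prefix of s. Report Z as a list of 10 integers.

[10, 0, 2, 0, 0, 2, 0, 0, 2, 0]

Z[0]=10
i=1: i≥r, start 0; Z[1]=0
i=2: i≥r, start 0; Z[2]=2 grow→box=[2,4)
i=3: min(r-i=1, Z[1]=0)=0; Z[3]=0
i=4: i≥r, start 0; Z[4]=0
i=5: i≥r, start 0; Z[5]=2 grow→box=[5,7)
i=6: min(r-i=1, Z[1]=0)=0; Z[6]=0
i=7: i≥r, start 0; Z[7]=0
i=8: i≥r, start 0; Z[8]=2 grow→box=[8,10)
i=9: min(r-i=1, Z[1]=0)=0; Z[9]=0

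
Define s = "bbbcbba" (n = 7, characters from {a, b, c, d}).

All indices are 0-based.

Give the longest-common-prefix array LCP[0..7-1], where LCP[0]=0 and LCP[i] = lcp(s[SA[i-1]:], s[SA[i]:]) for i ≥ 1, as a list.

rank | idx | suffix
   0 |   6 | a
   1 |   5 | ba
   2 |   4 | bba
   3 |   0 | bbbcbba
   4 |   1 | bbcbba
   5 |   2 | bcbba
   6 |   3 | cbba

SA = [6, 5, 4, 0, 1, 2, 3]
[i] adj suffixes → lcp
  [1] 6/5 → 0 ('')
  [2] 5/4 → 1 ('b')
  [3] 4/0 → 2 ('bb')
  [4] 0/1 → 2 ('bb')
  [5] 1/2 → 1 ('b')
  [6] 2/3 → 0 ('')

[0, 0, 1, 2, 2, 1, 0]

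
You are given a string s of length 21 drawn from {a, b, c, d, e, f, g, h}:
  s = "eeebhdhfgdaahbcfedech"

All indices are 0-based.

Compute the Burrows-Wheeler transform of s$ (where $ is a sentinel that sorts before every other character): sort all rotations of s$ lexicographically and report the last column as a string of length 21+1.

rank  rotation                last
    0  $eeebhdhfgdaahbcfedech  h
    1  aahbcfedech$eeebhdhfgd  d
    2  ahbcfedech$eeebhdhfgda  a
    3  bcfedech$eeebhdhfgdaah  h
    4  bhdhfgdaahbcfedech$eee  e
    5  cfedech$eeebhdhfgdaahb  b
    6  ch$eeebhdhfgdaahbcfede  e
    7  daahbcfedech$eeebhdhfg  g
    8  dech$eeebhdhfgdaahbcfe  e
    9  dhfgdaahbcfedech$eeebh  h
   10  ebhdhfgdaahbcfedech$ee  e
   11  ech$eeebhdhfgdaahbcfed  d
   12  edech$eeebhdhfgdaahbcf  f
   13  eebhdhfgdaahbcfedech$e  e
   14  eeebhdhfgdaahbcfedech$  $
   15  fedech$eeebhdhfgdaahbc  c
   16  fgdaahbcfedech$eeebhdh  h
   17  gdaahbcfedech$eeebhdhf  f
   18  h$eeebhdhfgdaahbcfedec  c
   19  hbcfedech$eeebhdhfgdaa  a
   20  hdhfgdaahbcfedech$eeeb  b
   21  hfgdaahbcfedech$eeebhd  d

hdahebegehedfe$chfcabd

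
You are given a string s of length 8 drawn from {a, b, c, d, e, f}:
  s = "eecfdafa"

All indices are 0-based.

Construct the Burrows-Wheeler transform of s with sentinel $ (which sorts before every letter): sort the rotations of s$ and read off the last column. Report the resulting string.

afdefe$ac

rank  rotation   last
    0  $eecfdafa  a
    1  a$eecfdaf  f
    2  afa$eecfd  d
    3  cfdafa$ee  e
    4  dafa$eecf  f
    5  ecfdafa$e  e
    6  eecfdafa$  $
    7  fa$eecfda  a
    8  fdafa$eec  c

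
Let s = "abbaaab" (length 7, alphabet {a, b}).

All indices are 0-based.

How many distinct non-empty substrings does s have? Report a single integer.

21

sorted suffixes:
  #0 SA[0]=3  'aaab'
  #1 SA[1]=4  'aab'
  #2 SA[2]=5  'ab'
  #3 SA[3]=0  'abbaaab'
  #4 SA[4]=6  'b'
  #5 SA[5]=2  'baaab'
  #6 SA[6]=1  'bbaaab'

SA = [3, 4, 5, 0, 6, 2, 1]
i: (SA[i-1],SA[i]) lcp shared
  1: (3,4) 2 'aa'
  2: (4,5) 1 'a'
  3: (5,0) 2 'ab'
  4: (0,6) 0 ''
  5: (6,2) 1 'b'
  6: (2,1) 1 'b'

n(n+1)/2 = 7·8/2 = 28
Σ LCP = 0 + 2 + 1 + 2 + 0 + 1 + 1 = 7
distinct = 28 − 7 = 21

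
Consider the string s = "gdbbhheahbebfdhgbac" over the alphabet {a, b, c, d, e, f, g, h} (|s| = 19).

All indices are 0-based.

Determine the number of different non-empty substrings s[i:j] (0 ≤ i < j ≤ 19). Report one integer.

sorted suffixes:
  #0 SA[0]=17  'ac'
  #1 SA[1]=7  'ahbebfdhgbac'
  #2 SA[2]=16  'bac'
  #3 SA[3]=2  'bbhheahbebfdhgbac'
  #4 SA[4]=9  'bebfdhgbac'
  #5 SA[5]=11  'bfdhgbac'
  #6 SA[6]=3  'bhheahbebfdhgbac'
  #7 SA[7]=18  'c'
  #8 SA[8]=1  'dbbhheahbebfdhgbac'
  #9 SA[9]=13  'dhgbac'
  #10 SA[10]=6  'eahbebfdhgbac'
  #11 SA[11]=10  'ebfdhgbac'
  #12 SA[12]=12  'fdhgbac'
  #13 SA[13]=15  'gbac'
  #14 SA[14]=0  'gdbbhheahbebfdhgbac'
  #15 SA[15]=8  'hbebfdhgbac'
  #16 SA[16]=5  'heahbebfdhgbac'
  #17 SA[17]=14  'hgbac'
  #18 SA[18]=4  'hheahbebfdhgbac'

SA = [17, 7, 16, 2, 9, 11, 3, 18, 1, 13, 6, 10, 12, 15, 0, 8, 5, 14, 4]
[i] adj suffixes → lcp
  [1] 17/7 → 1 ('a')
  [2] 7/16 → 0 ('')
  [3] 16/2 → 1 ('b')
  [4] 2/9 → 1 ('b')
  [5] 9/11 → 1 ('b')
  [6] 11/3 → 1 ('b')
  [7] 3/18 → 0 ('')
  [8] 18/1 → 0 ('')
  [9] 1/13 → 1 ('d')
  [10] 13/6 → 0 ('')
  [11] 6/10 → 1 ('e')
  [12] 10/12 → 0 ('')
  [13] 12/15 → 0 ('')
  [14] 15/0 → 1 ('g')
  [15] 0/8 → 0 ('')
  [16] 8/5 → 1 ('h')
  [17] 5/14 → 1 ('h')
  [18] 14/4 → 1 ('h')

n(n+1)/2 = 19·20/2 = 190
Σ LCP = 0 + 1 + 0 + 1 + 1 + 1 + 1 + 0 + 0 + 1 + 0 + 1 + 0 + 0 + 1 + 0 + 1 + 1 + 1 = 11
distinct = 190 − 11 = 179

179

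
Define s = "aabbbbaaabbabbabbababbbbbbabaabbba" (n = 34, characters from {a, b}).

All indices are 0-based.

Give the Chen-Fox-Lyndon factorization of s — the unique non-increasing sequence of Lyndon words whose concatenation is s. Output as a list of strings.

["aabbbb", "aaabbabbabbababbbbbbabaabbb", "a"]

emit factor 1: 'aabbbb' (i=0, period=6)
emit factor 2: 'aaabbabbabbababbbbbbabaabbb' (i=6, period=27)
emit factor 3: 'a' (i=33, period=1)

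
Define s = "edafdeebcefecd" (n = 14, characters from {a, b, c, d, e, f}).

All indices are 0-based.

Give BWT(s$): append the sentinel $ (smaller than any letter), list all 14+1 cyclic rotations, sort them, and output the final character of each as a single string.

rank  rotation         last
    0  $edafdeebcefecd  d
    1  afdeebcefecd$ed  d
    2  bcefecd$edafdee  e
    3  cd$edafdeebcefe  e
    4  cefecd$edafdeeb  b
    5  d$edafdeebcefec  c
    6  dafdeebcefecd$e  e
    7  deebcefecd$edaf  f
    8  ebcefecd$edafde  e
    9  ecd$edafdeebcef  f
   10  edafdeebcefecd$  $
   11  eebcefecd$edafd  d
   12  efecd$edafdeebc  c
   13  fdeebcefecd$eda  a
   14  fecd$edafdeebce  e

ddeebcefef$dcae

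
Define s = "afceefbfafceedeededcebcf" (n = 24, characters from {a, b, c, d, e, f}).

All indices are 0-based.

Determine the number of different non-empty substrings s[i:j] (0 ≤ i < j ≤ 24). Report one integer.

264

rank | idx | suffix
   0 |   8 | afceedeededcebcf
   1 |   0 | afceefbfafceedeededcebcf
   2 |  21 | bcf
   3 |   6 | bfafceedeededcebcf
   4 |  19 | cebcf
   5 |  10 | ceedeededcebcf
   6 |   2 | ceefbfafceedeededcebcf
   7 |  22 | cf
   8 |  18 | dcebcf
   9 |  16 | dedcebcf
  10 |  13 | deededcebcf
  11 |  20 | ebcf
  12 |  17 | edcebcf
  13 |  15 | ededcebcf
  14 |  12 | edeededcebcf
  15 |  14 | eededcebcf
  16 |  11 | eedeededcebcf
  17 |   3 | eefbfafceedeededcebcf
  18 |   4 | efbfafceedeededcebcf
  19 |  23 | f
  20 |   7 | fafceedeededcebcf
  21 |   5 | fbfafceedeededcebcf
  22 |   9 | fceedeededcebcf
  23 |   1 | fceefbfafceedeededcebcf

SA = [8, 0, 21, 6, 19, 10, 2, 22, 18, 16, 13, 20, 17, 15, 12, 14, 11, 3, 4, 23, 7, 5, 9, 1]
i: (SA[i-1],SA[i]) lcp shared
  1: (8,0) 5 'afcee'
  2: (0,21) 0 ''
  3: (21,6) 1 'b'
  4: (6,19) 0 ''
  5: (19,10) 2 'ce'
  6: (10,2) 3 'cee'
  7: (2,22) 1 'c'
  8: (22,18) 0 ''
  9: (18,16) 1 'd'
  10: (16,13) 2 'de'
  11: (13,20) 0 ''
  12: (20,17) 1 'e'
  13: (17,15) 2 'ed'
  14: (15,12) 3 'ede'
  15: (12,14) 1 'e'
  16: (14,11) 4 'eede'
  17: (11,3) 2 'ee'
  18: (3,4) 1 'e'
  19: (4,23) 0 ''
  20: (23,7) 1 'f'
  21: (7,5) 1 'f'
  22: (5,9) 1 'f'
  23: (9,1) 4 'fcee'

n(n+1)/2 = 24·25/2 = 300
Σ LCP = 0 + 5 + 0 + 1 + 0 + 2 + 3 + 1 + 0 + 1 + 2 + 0 + 1 + 2 + 3 + 1 + 4 + 2 + 1 + 0 + 1 + 1 + 1 + 4 = 36
distinct = 300 − 36 = 264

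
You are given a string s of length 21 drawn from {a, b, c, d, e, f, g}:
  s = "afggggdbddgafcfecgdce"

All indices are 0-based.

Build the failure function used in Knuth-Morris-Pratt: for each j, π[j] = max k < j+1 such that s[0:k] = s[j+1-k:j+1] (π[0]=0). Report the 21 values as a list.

π[0] = 0
j=1 s[j]='f': π[1]=0 (border '')
j=2 s[j]='g': π[2]=0 (border '')
j=3 s[j]='g': π[3]=0 (border '')
j=4 s[j]='g': π[4]=0 (border '')
j=5 s[j]='g': π[5]=0 (border '')
j=6 s[j]='d': π[6]=0 (border '')
j=7 s[j]='b': π[7]=0 (border '')
j=8 s[j]='d': π[8]=0 (border '')
j=9 s[j]='d': π[9]=0 (border '')
j=10 s[j]='g': π[10]=0 (border '')
j=11 s[j]='a': π[11]=1 (border 'a')
j=12 s[j]='f': π[12]=2 (border 'af')
j=13 s[j]='c': k: 2→0; π[13]=0 (border '')
j=14 s[j]='f': π[14]=0 (border '')
j=15 s[j]='e': π[15]=0 (border '')
j=16 s[j]='c': π[16]=0 (border '')
j=17 s[j]='g': π[17]=0 (border '')
j=18 s[j]='d': π[18]=0 (border '')
j=19 s[j]='c': π[19]=0 (border '')
j=20 s[j]='e': π[20]=0 (border '')

[0, 0, 0, 0, 0, 0, 0, 0, 0, 0, 0, 1, 2, 0, 0, 0, 0, 0, 0, 0, 0]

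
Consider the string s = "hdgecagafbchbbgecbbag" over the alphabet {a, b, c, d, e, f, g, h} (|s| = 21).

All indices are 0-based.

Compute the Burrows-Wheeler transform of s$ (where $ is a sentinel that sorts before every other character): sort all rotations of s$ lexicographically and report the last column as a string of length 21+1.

rank  rotation                last
    0  $hdgecagafbchbbgecbbag  g
    1  afbchbbgecbbag$hdgecag  g
    2  ag$hdgecagafbchbbgecbb  b
    3  agafbchbbgecbbag$hdgec  c
    4  bag$hdgecagafbchbbgecb  b
    5  bbag$hdgecagafbchbbgec  c
    6  bbgecbbag$hdgecagafbch  h
    7  bchbbgecbbag$hdgecagaf  f
    8  bgecbbag$hdgecagafbchb  b
    9  cagafbchbbgecbbag$hdge  e
   10  cbbag$hdgecagafbchbbge  e
   11  chbbgecbbag$hdgecagafb  b
   12  dgecagafbchbbgecbbag$h  h
   13  ecagafbchbbgecbbag$hdg  g
   14  ecbbag$hdgecagafbchbbg  g
   15  fbchbbgecbbag$hdgecaga  a
   16  g$hdgecagafbchbbgecbba  a
   17  gafbchbbgecbbag$hdgeca  a
   18  gecagafbchbbgecbbag$hd  d
   19  gecbbag$hdgecagafbchbb  b
   20  hbbgecbbag$hdgecagafbc  c
   21  hdgecagafbchbbgecbbag$  $

ggbcbchfbeebhggaaadbc$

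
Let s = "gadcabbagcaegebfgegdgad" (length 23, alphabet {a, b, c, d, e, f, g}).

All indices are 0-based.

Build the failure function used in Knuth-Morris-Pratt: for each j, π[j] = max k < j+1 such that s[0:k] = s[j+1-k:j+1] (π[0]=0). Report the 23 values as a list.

π[0] = 0
j=1 s[j]='a': π[1]=0 (border '')
j=2 s[j]='d': π[2]=0 (border '')
j=3 s[j]='c': π[3]=0 (border '')
j=4 s[j]='a': π[4]=0 (border '')
j=5 s[j]='b': π[5]=0 (border '')
j=6 s[j]='b': π[6]=0 (border '')
j=7 s[j]='a': π[7]=0 (border '')
j=8 s[j]='g': π[8]=1 (border 'g')
j=9 s[j]='c': k: 1→0; π[9]=0 (border '')
j=10 s[j]='a': π[10]=0 (border '')
j=11 s[j]='e': π[11]=0 (border '')
j=12 s[j]='g': π[12]=1 (border 'g')
j=13 s[j]='e': k: 1→0; π[13]=0 (border '')
j=14 s[j]='b': π[14]=0 (border '')
j=15 s[j]='f': π[15]=0 (border '')
j=16 s[j]='g': π[16]=1 (border 'g')
j=17 s[j]='e': k: 1→0; π[17]=0 (border '')
j=18 s[j]='g': π[18]=1 (border 'g')
j=19 s[j]='d': k: 1→0; π[19]=0 (border '')
j=20 s[j]='g': π[20]=1 (border 'g')
j=21 s[j]='a': π[21]=2 (border 'ga')
j=22 s[j]='d': π[22]=3 (border 'gad')

[0, 0, 0, 0, 0, 0, 0, 0, 1, 0, 0, 0, 1, 0, 0, 0, 1, 0, 1, 0, 1, 2, 3]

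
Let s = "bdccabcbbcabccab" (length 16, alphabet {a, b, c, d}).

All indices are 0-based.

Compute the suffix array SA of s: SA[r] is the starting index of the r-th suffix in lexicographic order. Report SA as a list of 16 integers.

sorted suffixes:
  #0 SA[0]=14  'ab'
  #1 SA[1]=4  'abcbbcabccab'
  #2 SA[2]=10  'abccab'
  #3 SA[3]=15  'b'
  #4 SA[4]=7  'bbcabccab'
  #5 SA[5]=8  'bcabccab'
  #6 SA[6]=5  'bcbbcabccab'
  #7 SA[7]=11  'bccab'
  #8 SA[8]=0  'bdccabcbbcabccab'
  #9 SA[9]=13  'cab'
  #10 SA[10]=3  'cabcbbcabccab'
  #11 SA[11]=9  'cabccab'
  #12 SA[12]=6  'cbbcabccab'
  #13 SA[13]=12  'ccab'
  #14 SA[14]=2  'ccabcbbcabccab'
  #15 SA[15]=1  'dccabcbbcabccab'

[14, 4, 10, 15, 7, 8, 5, 11, 0, 13, 3, 9, 6, 12, 2, 1]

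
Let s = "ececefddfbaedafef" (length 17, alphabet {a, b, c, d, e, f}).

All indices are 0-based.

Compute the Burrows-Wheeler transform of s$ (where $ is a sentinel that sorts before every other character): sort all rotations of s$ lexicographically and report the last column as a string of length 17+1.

fbdfeeefd$cafcedea

rank  rotation            last
    0  $ececefddfbaedafef  f
    1  aedafef$ececefddfb  b
    2  afef$ececefddfbaed  d
    3  baedafef$ececefddf  f
    4  cecefddfbaedafef$e  e
    5  cefddfbaedafef$ece  e
    6  dafef$ececefddfbae  e
    7  ddfbaedafef$ececef  f
    8  dfbaedafef$ececefd  d
    9  ececefddfbaedafef$  $
   10  ecefddfbaedafef$ec  c
   11  edafef$ececefddfba  a
   12  ef$ececefddfbaedaf  f
   13  efddfbaedafef$ecec  c
   14  f$ececefddfbaedafe  e
   15  fbaedafef$ececefdd  d
   16  fddfbaedafef$ecece  e
   17  fef$ececefddfbaeda  a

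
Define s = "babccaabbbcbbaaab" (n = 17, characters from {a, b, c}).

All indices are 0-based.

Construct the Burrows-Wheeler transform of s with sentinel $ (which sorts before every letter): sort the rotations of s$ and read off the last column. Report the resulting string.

rank  rotation            last
    0  $babccaabbbcbbaaab  b
    1  aaab$babccaabbbcbb  b
    2  aab$babccaabbbcbba  a
    3  aabbbcbbaaab$babcc  c
    4  ab$babccaabbbcbbaa  a
    5  abbbcbbaaab$babcca  a
    6  abccaabbbcbbaaab$b  b
    7  b$babccaabbbcbbaaa  a
    8  baaab$babccaabbbcb  b
    9  babccaabbbcbbaaab$  $
   10  bbaaab$babccaabbbc  c
   11  bbbcbbaaab$babccaa  a
   12  bbcbbaaab$babccaab  b
   13  bcbbaaab$babccaabb  b
   14  bccaabbbcbbaaab$ba  a
   15  caabbbcbbaaab$babc  c
   16  cbbaaab$babccaabbb  b
   17  ccaabbbcbbaaab$bab  b

bbacaabab$cabbacbb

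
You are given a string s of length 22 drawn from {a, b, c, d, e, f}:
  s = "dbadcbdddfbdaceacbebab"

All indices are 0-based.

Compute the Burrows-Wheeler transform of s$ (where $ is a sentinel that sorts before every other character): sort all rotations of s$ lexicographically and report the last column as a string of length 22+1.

bbedbaedfccdaab$abddcbd

rank  rotation                 last
    0  $dbadcbdddfbdaceacbebab  b
    1  ab$dbadcbdddfbdaceacbeb  b
    2  acbebab$dbadcbdddfbdace  e
    3  aceacbebab$dbadcbdddfbd  d
    4  adcbdddfbdaceacbebab$db  b
    5  b$dbadcbdddfbdaceacbeba  a
    6  bab$dbadcbdddfbdaceacbe  e
    7  badcbdddfbdaceacbebab$d  d
    8  bdaceacbebab$dbadcbdddf  f
    9  bdddfbdaceacbebab$dbadc  c
   10  bebab$dbadcbdddfbdaceac  c
   11  cbdddfbdaceacbebab$dbad  d
   12  cbebab$dbadcbdddfbdacea  a
   13  ceacbebab$dbadcbdddfbda  a
   14  daceacbebab$dbadcbdddfb  b
   15  dbadcbdddfbdaceacbebab$  $
   16  dcbdddfbdaceacbebab$dba  a
   17  dddfbdaceacbebab$dbadcb  b
   18  ddfbdaceacbebab$dbadcbd  d
   19  dfbdaceacbebab$dbadcbdd  d
   20  eacbebab$dbadcbdddfbdac  c
   21  ebab$dbadcbdddfbdaceacb  b
   22  fbdaceacbebab$dbadcbddd  d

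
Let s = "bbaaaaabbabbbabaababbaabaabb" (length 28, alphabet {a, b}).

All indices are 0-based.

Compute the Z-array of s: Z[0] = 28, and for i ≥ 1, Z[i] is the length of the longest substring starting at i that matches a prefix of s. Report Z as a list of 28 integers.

Z[0]=28
i=1: outside box; Z[1]=1 scan→box=[1,2)
i=2: outside box; Z[2]=0
i=3: outside box; Z[3]=0
i=4: outside box; Z[4]=0
i=5: outside box; Z[5]=0
i=6: outside box; Z[6]=0
i=7: outside box; Z[7]=3 scan→box=[7,10)
i=8: min(r-i=2, Z[1]=1)=1; Z[8]=1
i=9: min(r-i=1, Z[2]=0)=0; Z[9]=0
i=10: outside box; Z[10]=2 scan→box=[10,12)
i=11: min(r-i=1, Z[1]=1)=1; Z[11]=3 scan→box=[11,14)
i=12: min(r-i=2, Z[1]=1)=1; Z[12]=1
i=13: min(r-i=1, Z[2]=0)=0; Z[13]=0
i=14: outside box; Z[14]=1 scan→box=[14,15)
i=15: outside box; Z[15]=0
i=16: outside box; Z[16]=0
i=17: outside box; Z[17]=1 scan→box=[17,18)
i=18: outside box; Z[18]=0
i=19: outside box; Z[19]=4 scan→box=[19,23)
i=20: min(r-i=3, Z[1]=1)=1; Z[20]=1
i=21: min(r-i=2, Z[2]=0)=0; Z[21]=0
i=22: min(r-i=1, Z[3]=0)=0; Z[22]=0
i=23: outside box; Z[23]=1 scan→box=[23,24)
i=24: outside box; Z[24]=0
i=25: outside box; Z[25]=0
i=26: outside box; Z[26]=2 scan→box=[26,28)
i=27: min(r-i=1, Z[1]=1)=1; Z[27]=1

[28, 1, 0, 0, 0, 0, 0, 3, 1, 0, 2, 3, 1, 0, 1, 0, 0, 1, 0, 4, 1, 0, 0, 1, 0, 0, 2, 1]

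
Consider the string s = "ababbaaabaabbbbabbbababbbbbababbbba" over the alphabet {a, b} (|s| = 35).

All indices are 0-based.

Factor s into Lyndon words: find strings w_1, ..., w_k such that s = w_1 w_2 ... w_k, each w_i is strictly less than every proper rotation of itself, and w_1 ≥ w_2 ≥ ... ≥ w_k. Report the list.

["ababb", "aaabaabbbbabbbababbbbbababbbb", "a"]

emit factor 1: 'ababb' (i=0, period=5)
emit factor 2: 'aaabaabbbbabbbababbbbbababbbb' (i=5, period=29)
emit factor 3: 'a' (i=34, period=1)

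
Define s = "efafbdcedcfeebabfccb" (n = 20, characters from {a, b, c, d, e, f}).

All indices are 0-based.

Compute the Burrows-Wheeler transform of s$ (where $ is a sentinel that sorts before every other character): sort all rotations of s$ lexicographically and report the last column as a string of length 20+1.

bbfcefacfddbeecf$eabc

rank  rotation               last
    0  $efafbdcedcfeebabfccb  b
    1  abfccb$efafbdcedcfeeb  b
    2  afbdcedcfeebabfccb$ef  f
    3  b$efafbdcedcfeebabfcc  c
    4  babfccb$efafbdcedcfee  e
    5  bdcedcfeebabfccb$efaf  f
    6  bfccb$efafbdcedcfeeba  a
    7  cb$efafbdcedcfeebabfc  c
    8  ccb$efafbdcedcfeebabf  f
    9  cedcfeebabfccb$efafbd  d
   10  cfeebabfccb$efafbdced  d
   11  dcedcfeebabfccb$efafb  b
   12  dcfeebabfccb$efafbdce  e
   13  ebabfccb$efafbdcedcfe  e
   14  edcfeebabfccb$efafbdc  c
   15  eebabfccb$efafbdcedcf  f
   16  efafbdcedcfeebabfccb$  $
   17  fafbdcedcfeebabfccb$e  e
   18  fbdcedcfeebabfccb$efa  a
   19  fccb$efafbdcedcfeebab  b
   20  feebabfccb$efafbdcedc  c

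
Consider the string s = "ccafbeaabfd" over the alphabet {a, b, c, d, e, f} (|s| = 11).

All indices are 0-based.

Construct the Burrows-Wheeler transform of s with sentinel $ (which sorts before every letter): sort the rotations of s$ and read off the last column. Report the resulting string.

rank  rotation      last
    0  $ccafbeaabfd  d
    1  aabfd$ccafbe  e
    2  abfd$ccafbea  a
    3  afbeaabfd$cc  c
    4  beaabfd$ccaf  f
    5  bfd$ccafbeaa  a
    6  cafbeaabfd$c  c
    7  ccafbeaabfd$  $
    8  d$ccafbeaabf  f
    9  eaabfd$ccafb  b
   10  fbeaabfd$cca  a
   11  fd$ccafbeaab  b

deacfac$fbab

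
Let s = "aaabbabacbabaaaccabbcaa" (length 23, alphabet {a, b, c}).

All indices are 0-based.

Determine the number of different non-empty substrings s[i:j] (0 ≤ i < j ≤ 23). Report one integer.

rank→(start, suffix):
  0 → (22, 'a')
  1 → (21, 'aa')
  2 → (0, 'aaabbabacbabaaaccabbcaa')
  3 → (12, 'aaaccabbcaa')
  4 → (1, 'aabbabacbabaaaccabbcaa')
  5 → (13, 'aaccabbcaa')
  6 → (10, 'abaaaccabbcaa')
  7 → (5, 'abacbabaaaccabbcaa')
  8 → (2, 'abbabacbabaaaccabbcaa')
  9 → (17, 'abbcaa')
  10 → (7, 'acbabaaaccabbcaa')
  11 → (14, 'accabbcaa')
  12 → (11, 'baaaccabbcaa')
  13 → (9, 'babaaaccabbcaa')
  14 → (4, 'babacbabaaaccabbcaa')
  15 → (6, 'bacbabaaaccabbcaa')
  16 → (3, 'bbabacbabaaaccabbcaa')
  17 → (18, 'bbcaa')
  18 → (19, 'bcaa')
  19 → (20, 'caa')
  20 → (16, 'cabbcaa')
  21 → (8, 'cbabaaaccabbcaa')
  22 → (15, 'ccabbcaa')

SA = [22, 21, 0, 12, 1, 13, 10, 5, 2, 17, 7, 14, 11, 9, 4, 6, 3, 18, 19, 20, 16, 8, 15]
rank  pair      lcp
   1  s[22:],s[21:]  1  'a'
   2  s[21:],s[0:]  2  'aa'
   3  s[0:],s[12:]  3  'aaa'
   4  s[12:],s[1:]  2  'aa'
   5  s[1:],s[13:]  2  'aa'
   6  s[13:],s[10:]  1  'a'
   7  s[10:],s[5:]  3  'aba'
   8  s[5:],s[2:]  2  'ab'
   9  s[2:],s[17:]  3  'abb'
  10  s[17:],s[7:]  1  'a'
  11  s[7:],s[14:]  2  'ac'
  12  s[14:],s[11:]  0  ''
  13  s[11:],s[9:]  2  'ba'
  14  s[9:],s[4:]  4  'baba'
  15  s[4:],s[6:]  2  'ba'
  16  s[6:],s[3:]  1  'b'
  17  s[3:],s[18:]  2  'bb'
  18  s[18:],s[19:]  1  'b'
  19  s[19:],s[20:]  0  ''
  20  s[20:],s[16:]  2  'ca'
  21  s[16:],s[8:]  1  'c'
  22  s[8:],s[15:]  1  'c'

n(n+1)/2 = 23·24/2 = 276
Σ LCP = 0 + 1 + 2 + 3 + 2 + 2 + 1 + 3 + 2 + 3 + 1 + 2 + 0 + 2 + 4 + 2 + 1 + 2 + 1 + 0 + 2 + 1 + 1 = 38
distinct = 276 − 38 = 238

238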